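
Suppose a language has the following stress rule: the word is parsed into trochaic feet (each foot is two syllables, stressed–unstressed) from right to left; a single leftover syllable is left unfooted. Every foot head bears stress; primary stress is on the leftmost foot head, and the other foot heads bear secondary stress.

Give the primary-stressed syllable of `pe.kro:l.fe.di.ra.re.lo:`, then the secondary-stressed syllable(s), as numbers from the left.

Parse right to left into trochaic (ˈσσ) feet: pe (ˈkro:l.fe) (ˈdi.ra) (ˈre.lo:). Syllable 1 is left unfooted.
Foot heads (stressed positions): 2, 4, 6.
End Rule Leftmost: primary stress on the leftmost head = syllable 2.
Secondary stress on 4, 6: pe.ˈkro:l.fe.ˌdi.ra.ˌre.lo:.

primary 2, secondary 4, 6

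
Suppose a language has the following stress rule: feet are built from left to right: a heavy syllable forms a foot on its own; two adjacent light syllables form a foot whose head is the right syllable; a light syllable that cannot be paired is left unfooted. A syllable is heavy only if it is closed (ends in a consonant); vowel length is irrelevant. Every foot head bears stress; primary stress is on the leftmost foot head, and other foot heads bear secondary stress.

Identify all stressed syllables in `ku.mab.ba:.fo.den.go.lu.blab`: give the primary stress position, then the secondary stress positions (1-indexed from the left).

primary 2, secondary 4, 5, 7, 8

Weights: 1 ku L, 2 mab H, 3 ba: L, 4 fo L, 5 den H, 6 go L, 7 lu L, 8 blab H.
Parse left to right (heavy = foot alone; LL = one foot; stranded L unfooted): ku (ˈmab) (ba:.ˈfo) (ˈden) (go.ˈlu) (ˈblab).
Foot heads: 2, 4, 5, 7, 8.
Primary stress on the leftmost head = syllable 2.
Secondary stress on 4, 5, 7, 8: ku.ˈmab.ba:.ˌfo.ˌden.go.ˌlu.ˌblab.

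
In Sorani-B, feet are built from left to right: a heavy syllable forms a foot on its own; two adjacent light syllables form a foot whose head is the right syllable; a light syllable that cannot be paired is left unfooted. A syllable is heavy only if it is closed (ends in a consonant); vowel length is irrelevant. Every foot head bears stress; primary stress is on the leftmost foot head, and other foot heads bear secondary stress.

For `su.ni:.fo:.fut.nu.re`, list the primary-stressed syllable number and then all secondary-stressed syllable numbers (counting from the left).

primary 2, secondary 4, 6

Weights: 1 su L, 2 ni: L, 3 fo: L, 4 fut H, 5 nu L, 6 re L.
Parse left to right (heavy = foot alone; LL = one foot; stranded L unfooted): (su.ˈni:) fo: (ˈfut) (nu.ˈre).
Foot heads: 2, 4, 6.
Primary stress on the leftmost head = syllable 2.
Secondary stress on 4, 6: su.ˈni:.fo:.ˌfut.nu.ˌre.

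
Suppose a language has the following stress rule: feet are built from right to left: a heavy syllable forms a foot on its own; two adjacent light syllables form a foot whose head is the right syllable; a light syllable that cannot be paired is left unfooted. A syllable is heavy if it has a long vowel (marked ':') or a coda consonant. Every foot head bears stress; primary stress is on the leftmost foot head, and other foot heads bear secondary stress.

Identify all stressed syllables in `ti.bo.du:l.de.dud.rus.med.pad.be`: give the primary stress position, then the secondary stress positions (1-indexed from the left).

Weights: 1 ti L, 2 bo L, 3 du:l H, 4 de L, 5 dud H, 6 rus H, 7 med H, 8 pad H, 9 be L.
Parse right to left (heavy = foot alone; LL = one foot; stranded L unfooted): (ti.ˈbo) (ˈdu:l) de (ˈdud) (ˈrus) (ˈmed) (ˈpad) be.
Foot heads: 2, 3, 5, 6, 7, 8.
Primary stress on the leftmost head = syllable 2.
Secondary stress on 3, 5, 6, 7, 8: ti.ˈbo.ˌdu:l.de.ˌdud.ˌrus.ˌmed.ˌpad.be.

primary 2, secondary 3, 5, 6, 7, 8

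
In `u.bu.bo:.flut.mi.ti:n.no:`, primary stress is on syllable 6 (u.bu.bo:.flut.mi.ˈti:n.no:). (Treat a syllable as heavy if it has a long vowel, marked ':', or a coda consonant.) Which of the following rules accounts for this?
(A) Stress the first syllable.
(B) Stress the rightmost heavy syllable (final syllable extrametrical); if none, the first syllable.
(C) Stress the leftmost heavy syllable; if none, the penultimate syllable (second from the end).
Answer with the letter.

B

Rule A → syllable 1 (observed: 6).
Rule B → syllable 6 ✓.
Rule C → syllable 3 (observed: 6).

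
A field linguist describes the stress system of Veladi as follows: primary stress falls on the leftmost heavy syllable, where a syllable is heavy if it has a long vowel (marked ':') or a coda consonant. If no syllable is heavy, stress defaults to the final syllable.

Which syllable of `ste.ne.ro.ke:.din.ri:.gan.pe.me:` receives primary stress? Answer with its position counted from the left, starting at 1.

4

Weights: 1 ste L, 2 ne L, 3 ro L, 4 ke: H, 5 din H, 6 ri: H, 7 gan H, 8 pe L, 9 me: H.
Heavy syllables in the domain: 4, 5, 6, 7, 9. The leftmost is syllable 4 (ke:).
Primary stress: syllable 4 → ste.ne.ro.ˈke:.din.ri:.gan.pe.me:.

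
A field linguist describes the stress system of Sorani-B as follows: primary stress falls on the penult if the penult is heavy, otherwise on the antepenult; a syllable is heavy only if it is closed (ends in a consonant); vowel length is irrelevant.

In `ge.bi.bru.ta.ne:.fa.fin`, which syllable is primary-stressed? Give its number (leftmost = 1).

Weights: 5 ne: L, 6 fa L, 7 fin H.
The penult (syllable 6, fa) is light, so stress falls on the antepenult (syllable 5, ne:).
Primary stress: syllable 5 → ge.bi.bru.ta.ˈne:.fa.fin.

5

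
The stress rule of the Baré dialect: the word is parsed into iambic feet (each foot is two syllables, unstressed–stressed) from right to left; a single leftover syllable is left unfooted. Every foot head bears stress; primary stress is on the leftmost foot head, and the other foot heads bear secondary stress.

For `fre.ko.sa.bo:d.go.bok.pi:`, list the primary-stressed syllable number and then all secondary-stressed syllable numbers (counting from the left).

Parse right to left into iambic (σˈσ) feet: fre (ko.ˈsa) (bo:d.ˈgo) (bok.ˈpi:). Syllable 1 is left unfooted.
Foot heads (stressed positions): 3, 5, 7.
End Rule Leftmost: primary stress on the leftmost head = syllable 3.
Secondary stress on 5, 7: fre.ko.ˈsa.bo:d.ˌgo.bok.ˌpi:.

primary 3, secondary 5, 7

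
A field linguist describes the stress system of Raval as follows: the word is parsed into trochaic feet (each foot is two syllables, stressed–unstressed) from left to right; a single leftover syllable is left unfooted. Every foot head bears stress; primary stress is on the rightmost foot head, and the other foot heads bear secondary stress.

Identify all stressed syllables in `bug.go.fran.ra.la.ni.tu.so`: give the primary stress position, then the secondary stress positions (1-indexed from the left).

primary 7, secondary 1, 3, 5

Parse left to right into trochaic (ˈσσ) feet: (ˈbug.go) (ˈfran.ra) (ˈla.ni) (ˈtu.so).
Foot heads (stressed positions): 1, 3, 5, 7.
End Rule Rightmost: primary stress on the rightmost head = syllable 7.
Secondary stress on 1, 3, 5: ˌbug.go.ˌfran.ra.ˌla.ni.ˈtu.so.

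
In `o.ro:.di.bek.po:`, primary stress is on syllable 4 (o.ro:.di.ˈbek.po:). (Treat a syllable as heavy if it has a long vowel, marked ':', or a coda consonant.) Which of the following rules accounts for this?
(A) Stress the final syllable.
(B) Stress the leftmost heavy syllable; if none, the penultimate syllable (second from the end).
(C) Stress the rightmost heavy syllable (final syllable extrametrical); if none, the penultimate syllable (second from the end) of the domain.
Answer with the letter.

Rule A → syllable 5 (observed: 4).
Rule B → syllable 2 (observed: 4).
Rule C → syllable 4 ✓.

C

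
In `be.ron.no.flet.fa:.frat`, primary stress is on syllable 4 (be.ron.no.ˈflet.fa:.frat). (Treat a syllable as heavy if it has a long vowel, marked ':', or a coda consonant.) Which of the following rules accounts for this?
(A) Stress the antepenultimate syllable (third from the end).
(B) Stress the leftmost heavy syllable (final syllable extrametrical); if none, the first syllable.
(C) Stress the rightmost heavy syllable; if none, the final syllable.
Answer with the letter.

A

Rule A → syllable 4 ✓.
Rule B → syllable 2 (observed: 4).
Rule C → syllable 6 (observed: 4).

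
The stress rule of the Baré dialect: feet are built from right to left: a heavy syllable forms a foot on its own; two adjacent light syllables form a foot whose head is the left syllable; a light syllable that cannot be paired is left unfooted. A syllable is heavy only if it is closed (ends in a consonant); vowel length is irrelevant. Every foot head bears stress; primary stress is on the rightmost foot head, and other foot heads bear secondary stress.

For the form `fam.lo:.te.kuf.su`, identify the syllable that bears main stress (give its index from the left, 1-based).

4

Weights: 1 fam H, 2 lo: L, 3 te L, 4 kuf H, 5 su L.
Parse right to left (heavy = foot alone; LL = one foot; stranded L unfooted): (ˈfam) (ˈlo:.te) (ˈkuf) su.
Foot heads: 1, 2, 4.
Primary stress on the rightmost head = syllable 4.
Primary stress: syllable 4 → fam.lo:.te.ˈkuf.su.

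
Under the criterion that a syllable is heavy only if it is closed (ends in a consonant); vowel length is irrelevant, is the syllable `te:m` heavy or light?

heavy

`te:m`: long vowel, closed (coda /m/). Closed (coda /m/) → heavy.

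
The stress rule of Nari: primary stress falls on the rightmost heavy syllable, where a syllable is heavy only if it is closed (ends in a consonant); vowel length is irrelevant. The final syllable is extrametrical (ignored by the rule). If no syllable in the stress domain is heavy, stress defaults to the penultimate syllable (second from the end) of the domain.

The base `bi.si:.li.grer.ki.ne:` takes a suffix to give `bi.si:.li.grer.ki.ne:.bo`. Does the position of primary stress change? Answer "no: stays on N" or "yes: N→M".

no: stays on 4

Base `bi.si:.li.grer.ki.ne:` (6 syllables):
  The final syllable (6, ne:) is extrametrical; the stress domain is syllables 1–5.
  Weights: 1 bi L, 2 si: L, 3 li L, 4 grer H, 5 ki L.
  Heavy syllables in the domain: 4. The rightmost is syllable 4 (grer).
  → primary stress on syllable 4.
Suffixed `bi.si:.li.grer.ki.ne:.bo` (7 syllables):
  The final syllable (7, bo) is extrametrical; the stress domain is syllables 1–6.
  Weights: 1 bi L, 2 si: L, 3 li L, 4 grer H, 5 ki L, 6 ne: L.
  Heavy syllables in the domain: 4. The rightmost is syllable 4 (grer).
  → primary stress on syllable 4.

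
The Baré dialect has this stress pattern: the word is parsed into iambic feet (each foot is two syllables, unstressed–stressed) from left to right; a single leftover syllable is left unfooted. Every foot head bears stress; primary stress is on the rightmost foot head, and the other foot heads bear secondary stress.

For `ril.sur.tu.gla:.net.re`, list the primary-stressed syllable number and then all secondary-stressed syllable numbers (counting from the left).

Parse left to right into iambic (σˈσ) feet: (ril.ˈsur) (tu.ˈgla:) (net.ˈre).
Foot heads (stressed positions): 2, 4, 6.
End Rule Rightmost: primary stress on the rightmost head = syllable 6.
Secondary stress on 2, 4: ril.ˌsur.tu.ˌgla:.net.ˈre.

primary 6, secondary 2, 4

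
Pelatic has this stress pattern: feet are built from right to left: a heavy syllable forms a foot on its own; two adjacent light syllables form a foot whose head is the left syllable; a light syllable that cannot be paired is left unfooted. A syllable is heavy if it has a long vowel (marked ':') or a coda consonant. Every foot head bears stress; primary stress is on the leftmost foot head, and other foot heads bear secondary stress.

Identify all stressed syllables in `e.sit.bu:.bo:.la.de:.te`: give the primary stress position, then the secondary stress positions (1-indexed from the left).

primary 2, secondary 3, 4, 6

Weights: 1 e L, 2 sit H, 3 bu: H, 4 bo: H, 5 la L, 6 de: H, 7 te L.
Parse right to left (heavy = foot alone; LL = one foot; stranded L unfooted): e (ˈsit) (ˈbu:) (ˈbo:) la (ˈde:) te.
Foot heads: 2, 3, 4, 6.
Primary stress on the leftmost head = syllable 2.
Secondary stress on 3, 4, 6: e.ˈsit.ˌbu:.ˌbo:.la.ˌde:.te.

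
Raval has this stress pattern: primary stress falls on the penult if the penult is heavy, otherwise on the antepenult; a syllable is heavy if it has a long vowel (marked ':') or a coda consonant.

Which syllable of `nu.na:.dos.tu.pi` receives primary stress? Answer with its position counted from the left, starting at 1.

Weights: 3 dos H, 4 tu L, 5 pi L.
The penult (syllable 4, tu) is light, so stress falls on the antepenult (syllable 3, dos).
Primary stress: syllable 3 → nu.na:.ˈdos.tu.pi.

3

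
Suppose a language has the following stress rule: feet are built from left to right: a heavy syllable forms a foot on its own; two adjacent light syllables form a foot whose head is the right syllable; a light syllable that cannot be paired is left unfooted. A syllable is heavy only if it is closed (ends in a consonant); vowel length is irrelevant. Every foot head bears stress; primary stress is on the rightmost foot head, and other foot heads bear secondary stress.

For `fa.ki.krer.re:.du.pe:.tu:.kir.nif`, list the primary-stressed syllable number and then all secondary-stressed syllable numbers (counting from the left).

primary 9, secondary 2, 3, 5, 7, 8

Weights: 1 fa L, 2 ki L, 3 krer H, 4 re: L, 5 du L, 6 pe: L, 7 tu: L, 8 kir H, 9 nif H.
Parse left to right (heavy = foot alone; LL = one foot; stranded L unfooted): (fa.ˈki) (ˈkrer) (re:.ˈdu) (pe:.ˈtu:) (ˈkir) (ˈnif).
Foot heads: 2, 3, 5, 7, 8, 9.
Primary stress on the rightmost head = syllable 9.
Secondary stress on 2, 3, 5, 7, 8: fa.ˌki.ˌkrer.re:.ˌdu.pe:.ˌtu:.ˌkir.ˈnif.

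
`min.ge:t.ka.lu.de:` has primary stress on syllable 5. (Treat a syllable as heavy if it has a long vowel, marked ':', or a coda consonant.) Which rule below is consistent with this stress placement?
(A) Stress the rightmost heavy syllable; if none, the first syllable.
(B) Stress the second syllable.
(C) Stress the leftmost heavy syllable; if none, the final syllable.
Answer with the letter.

A

Rule A → syllable 5 ✓.
Rule B → syllable 2 (observed: 5).
Rule C → syllable 1 (observed: 5).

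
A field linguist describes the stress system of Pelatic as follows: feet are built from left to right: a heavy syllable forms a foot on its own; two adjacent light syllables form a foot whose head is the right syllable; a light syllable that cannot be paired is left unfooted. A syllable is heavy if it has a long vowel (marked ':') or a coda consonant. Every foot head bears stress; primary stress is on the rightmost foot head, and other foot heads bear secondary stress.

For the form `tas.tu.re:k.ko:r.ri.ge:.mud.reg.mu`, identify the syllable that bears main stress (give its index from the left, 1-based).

8

Weights: 1 tas H, 2 tu L, 3 re:k H, 4 ko:r H, 5 ri L, 6 ge: H, 7 mud H, 8 reg H, 9 mu L.
Parse left to right (heavy = foot alone; LL = one foot; stranded L unfooted): (ˈtas) tu (ˈre:k) (ˈko:r) ri (ˈge:) (ˈmud) (ˈreg) mu.
Foot heads: 1, 3, 4, 6, 7, 8.
Primary stress on the rightmost head = syllable 8.
Primary stress: syllable 8 → tas.tu.re:k.ko:r.ri.ge:.mud.ˈreg.mu.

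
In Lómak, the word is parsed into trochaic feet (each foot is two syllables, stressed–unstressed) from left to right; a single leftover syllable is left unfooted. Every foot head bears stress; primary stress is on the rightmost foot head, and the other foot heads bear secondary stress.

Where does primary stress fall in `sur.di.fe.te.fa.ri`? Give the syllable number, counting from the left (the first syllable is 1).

Parse left to right into trochaic (ˈσσ) feet: (ˈsur.di) (ˈfe.te) (ˈfa.ri).
Foot heads (stressed positions): 1, 3, 5.
End Rule Rightmost: primary stress on the rightmost head = syllable 5.
Primary stress: syllable 5 → sur.di.fe.te.ˈfa.ri.

5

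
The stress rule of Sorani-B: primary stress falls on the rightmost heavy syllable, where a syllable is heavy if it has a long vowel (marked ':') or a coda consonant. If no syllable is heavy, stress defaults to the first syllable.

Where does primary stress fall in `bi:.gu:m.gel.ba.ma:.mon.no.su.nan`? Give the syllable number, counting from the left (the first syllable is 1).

9

Weights: 1 bi: H, 2 gu:m H, 3 gel H, 4 ba L, 5 ma: H, 6 mon H, 7 no L, 8 su L, 9 nan H.
Heavy syllables in the domain: 1, 2, 3, 5, 6, 9. The rightmost is syllable 9 (nan).
Primary stress: syllable 9 → bi:.gu:m.gel.ba.ma:.mon.no.su.ˈnan.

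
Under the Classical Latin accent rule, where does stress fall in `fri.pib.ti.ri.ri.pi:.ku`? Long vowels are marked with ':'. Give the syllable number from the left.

Classical Latin: stress the penult if heavy (long vowel or closed), else the antepenult.
Weights: 5 ri L, 6 pi: H, 7 ku L.
The penult (syllable 6, pi:) is heavy, so it takes stress.
Stress on syllable 6: fri.pib.ti.ri.ri.ˈpi:.ku.

6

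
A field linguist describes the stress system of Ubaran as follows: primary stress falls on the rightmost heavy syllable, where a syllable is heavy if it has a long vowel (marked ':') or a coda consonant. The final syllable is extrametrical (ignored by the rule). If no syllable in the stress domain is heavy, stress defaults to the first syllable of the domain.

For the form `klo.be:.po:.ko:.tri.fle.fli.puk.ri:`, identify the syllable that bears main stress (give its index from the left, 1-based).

8

The final syllable (9, ri:) is extrametrical; the stress domain is syllables 1–8.
Weights: 1 klo L, 2 be: H, 3 po: H, 4 ko: H, 5 tri L, 6 fle L, 7 fli L, 8 puk H.
Heavy syllables in the domain: 2, 3, 4, 8. The rightmost is syllable 8 (puk).
Primary stress: syllable 8 → klo.be:.po:.ko:.tri.fle.fli.ˈpuk.ri:.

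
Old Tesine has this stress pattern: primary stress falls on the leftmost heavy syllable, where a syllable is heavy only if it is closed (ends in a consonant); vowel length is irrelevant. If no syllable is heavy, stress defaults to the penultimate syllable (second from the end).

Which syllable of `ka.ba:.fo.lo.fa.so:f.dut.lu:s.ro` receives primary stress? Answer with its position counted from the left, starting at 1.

Weights: 1 ka L, 2 ba: L, 3 fo L, 4 lo L, 5 fa L, 6 so:f H, 7 dut H, 8 lu:s H, 9 ro L.
Heavy syllables in the domain: 6, 7, 8. The leftmost is syllable 6 (so:f).
Primary stress: syllable 6 → ka.ba:.fo.lo.fa.ˈso:f.dut.lu:s.ro.

6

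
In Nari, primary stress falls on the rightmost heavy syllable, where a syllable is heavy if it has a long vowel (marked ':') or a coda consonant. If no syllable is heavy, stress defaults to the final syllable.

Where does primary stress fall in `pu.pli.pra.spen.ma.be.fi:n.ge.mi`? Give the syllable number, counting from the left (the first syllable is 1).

Weights: 1 pu L, 2 pli L, 3 pra L, 4 spen H, 5 ma L, 6 be L, 7 fi:n H, 8 ge L, 9 mi L.
Heavy syllables in the domain: 4, 7. The rightmost is syllable 7 (fi:n).
Primary stress: syllable 7 → pu.pli.pra.spen.ma.be.ˈfi:n.ge.mi.

7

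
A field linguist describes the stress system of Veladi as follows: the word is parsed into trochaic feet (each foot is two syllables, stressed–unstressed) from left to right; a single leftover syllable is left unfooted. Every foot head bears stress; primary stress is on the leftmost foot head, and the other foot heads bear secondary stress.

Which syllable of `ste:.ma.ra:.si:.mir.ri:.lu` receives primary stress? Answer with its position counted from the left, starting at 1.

Parse left to right into trochaic (ˈσσ) feet: (ˈste:.ma) (ˈra:.si:) (ˈmir.ri:) lu. Syllable 7 is left unfooted.
Foot heads (stressed positions): 1, 3, 5.
End Rule Leftmost: primary stress on the leftmost head = syllable 1.
Primary stress: syllable 1 → ˈste:.ma.ra:.si:.mir.ri:.lu.

1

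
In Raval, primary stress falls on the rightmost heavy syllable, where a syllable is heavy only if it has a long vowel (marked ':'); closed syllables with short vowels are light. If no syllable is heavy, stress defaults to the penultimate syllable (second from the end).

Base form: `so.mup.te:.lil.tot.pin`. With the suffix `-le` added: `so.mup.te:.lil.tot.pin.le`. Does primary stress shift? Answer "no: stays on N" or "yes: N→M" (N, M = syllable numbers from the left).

Base `so.mup.te:.lil.tot.pin` (6 syllables):
  Weights: 1 so L, 2 mup L, 3 te: H, 4 lil L, 5 tot L, 6 pin L.
  Heavy syllables in the domain: 3. The rightmost is syllable 3 (te:).
  → primary stress on syllable 3.
Suffixed `so.mup.te:.lil.tot.pin.le` (7 syllables):
  Weights: 1 so L, 2 mup L, 3 te: H, 4 lil L, 5 tot L, 6 pin L, 7 le L.
  Heavy syllables in the domain: 3. The rightmost is syllable 3 (te:).
  → primary stress on syllable 3.

no: stays on 3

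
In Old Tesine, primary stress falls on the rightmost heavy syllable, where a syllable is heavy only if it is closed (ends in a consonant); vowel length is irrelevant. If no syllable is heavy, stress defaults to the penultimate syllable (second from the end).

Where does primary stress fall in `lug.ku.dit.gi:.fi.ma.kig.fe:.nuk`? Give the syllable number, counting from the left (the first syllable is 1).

9

Weights: 1 lug H, 2 ku L, 3 dit H, 4 gi: L, 5 fi L, 6 ma L, 7 kig H, 8 fe: L, 9 nuk H.
Heavy syllables in the domain: 1, 3, 7, 9. The rightmost is syllable 9 (nuk).
Primary stress: syllable 9 → lug.ku.dit.gi:.fi.ma.kig.fe:.ˈnuk.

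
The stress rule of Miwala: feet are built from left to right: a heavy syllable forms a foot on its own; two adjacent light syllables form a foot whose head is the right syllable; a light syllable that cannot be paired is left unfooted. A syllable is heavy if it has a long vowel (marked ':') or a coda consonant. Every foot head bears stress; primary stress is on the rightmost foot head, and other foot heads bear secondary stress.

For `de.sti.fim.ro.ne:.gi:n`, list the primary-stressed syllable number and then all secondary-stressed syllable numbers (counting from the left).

primary 6, secondary 2, 3, 5

Weights: 1 de L, 2 sti L, 3 fim H, 4 ro L, 5 ne: H, 6 gi:n H.
Parse left to right (heavy = foot alone; LL = one foot; stranded L unfooted): (de.ˈsti) (ˈfim) ro (ˈne:) (ˈgi:n).
Foot heads: 2, 3, 5, 6.
Primary stress on the rightmost head = syllable 6.
Secondary stress on 2, 3, 5: de.ˌsti.ˌfim.ro.ˌne:.ˈgi:n.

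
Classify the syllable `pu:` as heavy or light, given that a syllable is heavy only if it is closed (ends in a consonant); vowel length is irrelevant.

light

`pu:`: long vowel, open (no coda). Open (no coda) → light.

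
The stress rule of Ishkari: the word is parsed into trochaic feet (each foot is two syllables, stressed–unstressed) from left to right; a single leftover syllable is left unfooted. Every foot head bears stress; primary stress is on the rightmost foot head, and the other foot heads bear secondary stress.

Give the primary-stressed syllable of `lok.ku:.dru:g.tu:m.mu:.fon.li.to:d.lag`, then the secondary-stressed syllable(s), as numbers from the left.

Parse left to right into trochaic (ˈσσ) feet: (ˈlok.ku:) (ˈdru:g.tu:m) (ˈmu:.fon) (ˈli.to:d) lag. Syllable 9 is left unfooted.
Foot heads (stressed positions): 1, 3, 5, 7.
End Rule Rightmost: primary stress on the rightmost head = syllable 7.
Secondary stress on 1, 3, 5: ˌlok.ku:.ˌdru:g.tu:m.ˌmu:.fon.ˈli.to:d.lag.

primary 7, secondary 1, 3, 5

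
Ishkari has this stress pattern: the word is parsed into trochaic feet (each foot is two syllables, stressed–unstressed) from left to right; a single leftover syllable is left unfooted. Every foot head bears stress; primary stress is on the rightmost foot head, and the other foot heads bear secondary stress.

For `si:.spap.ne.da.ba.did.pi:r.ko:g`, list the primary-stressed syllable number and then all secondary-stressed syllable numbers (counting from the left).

primary 7, secondary 1, 3, 5

Parse left to right into trochaic (ˈσσ) feet: (ˈsi:.spap) (ˈne.da) (ˈba.did) (ˈpi:r.ko:g).
Foot heads (stressed positions): 1, 3, 5, 7.
End Rule Rightmost: primary stress on the rightmost head = syllable 7.
Secondary stress on 1, 3, 5: ˌsi:.spap.ˌne.da.ˌba.did.ˈpi:r.ko:g.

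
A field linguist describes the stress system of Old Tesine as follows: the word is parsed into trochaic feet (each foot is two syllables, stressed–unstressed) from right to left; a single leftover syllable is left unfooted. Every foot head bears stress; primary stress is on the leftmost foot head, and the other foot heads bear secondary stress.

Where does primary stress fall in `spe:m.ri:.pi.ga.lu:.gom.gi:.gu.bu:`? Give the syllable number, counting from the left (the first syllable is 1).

2

Parse right to left into trochaic (ˈσσ) feet: spe:m (ˈri:.pi) (ˈga.lu:) (ˈgom.gi:) (ˈgu.bu:). Syllable 1 is left unfooted.
Foot heads (stressed positions): 2, 4, 6, 8.
End Rule Leftmost: primary stress on the leftmost head = syllable 2.
Primary stress: syllable 2 → spe:m.ˈri:.pi.ga.lu:.gom.gi:.gu.bu:.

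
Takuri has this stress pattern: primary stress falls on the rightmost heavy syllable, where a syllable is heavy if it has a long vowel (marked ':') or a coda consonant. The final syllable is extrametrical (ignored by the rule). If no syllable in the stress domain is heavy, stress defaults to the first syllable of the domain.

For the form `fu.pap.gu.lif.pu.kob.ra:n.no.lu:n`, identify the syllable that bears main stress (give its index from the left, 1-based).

The final syllable (9, lu:n) is extrametrical; the stress domain is syllables 1–8.
Weights: 1 fu L, 2 pap H, 3 gu L, 4 lif H, 5 pu L, 6 kob H, 7 ra:n H, 8 no L.
Heavy syllables in the domain: 2, 4, 6, 7. The rightmost is syllable 7 (ra:n).
Primary stress: syllable 7 → fu.pap.gu.lif.pu.kob.ˈra:n.no.lu:n.

7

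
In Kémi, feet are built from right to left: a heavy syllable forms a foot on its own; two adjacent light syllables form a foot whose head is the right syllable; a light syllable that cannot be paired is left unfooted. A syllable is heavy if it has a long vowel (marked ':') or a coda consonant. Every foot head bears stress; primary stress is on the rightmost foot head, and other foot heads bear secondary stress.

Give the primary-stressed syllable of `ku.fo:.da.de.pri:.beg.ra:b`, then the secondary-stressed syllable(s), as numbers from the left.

primary 7, secondary 2, 4, 5, 6

Weights: 1 ku L, 2 fo: H, 3 da L, 4 de L, 5 pri: H, 6 beg H, 7 ra:b H.
Parse right to left (heavy = foot alone; LL = one foot; stranded L unfooted): ku (ˈfo:) (da.ˈde) (ˈpri:) (ˈbeg) (ˈra:b).
Foot heads: 2, 4, 5, 6, 7.
Primary stress on the rightmost head = syllable 7.
Secondary stress on 2, 4, 5, 6: ku.ˌfo:.da.ˌde.ˌpri:.ˌbeg.ˈra:b.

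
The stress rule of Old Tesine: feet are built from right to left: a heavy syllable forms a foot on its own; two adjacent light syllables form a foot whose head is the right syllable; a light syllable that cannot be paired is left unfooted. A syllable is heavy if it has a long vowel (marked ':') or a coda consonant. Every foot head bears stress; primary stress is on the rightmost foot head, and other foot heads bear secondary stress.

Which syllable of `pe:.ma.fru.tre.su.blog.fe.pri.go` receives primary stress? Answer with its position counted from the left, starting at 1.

Weights: 1 pe: H, 2 ma L, 3 fru L, 4 tre L, 5 su L, 6 blog H, 7 fe L, 8 pri L, 9 go L.
Parse right to left (heavy = foot alone; LL = one foot; stranded L unfooted): (ˈpe:) (ma.ˈfru) (tre.ˈsu) (ˈblog) fe (pri.ˈgo).
Foot heads: 1, 3, 5, 6, 9.
Primary stress on the rightmost head = syllable 9.
Primary stress: syllable 9 → pe:.ma.fru.tre.su.blog.fe.pri.ˈgo.

9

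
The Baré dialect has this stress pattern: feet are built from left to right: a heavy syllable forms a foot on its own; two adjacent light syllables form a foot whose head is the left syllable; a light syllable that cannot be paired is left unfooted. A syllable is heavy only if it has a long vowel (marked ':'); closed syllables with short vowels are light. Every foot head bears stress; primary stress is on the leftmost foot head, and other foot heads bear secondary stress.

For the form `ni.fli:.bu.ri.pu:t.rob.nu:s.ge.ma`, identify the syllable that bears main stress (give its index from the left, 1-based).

Weights: 1 ni L, 2 fli: H, 3 bu L, 4 ri L, 5 pu:t H, 6 rob L, 7 nu:s H, 8 ge L, 9 ma L.
Parse left to right (heavy = foot alone; LL = one foot; stranded L unfooted): ni (ˈfli:) (ˈbu.ri) (ˈpu:t) rob (ˈnu:s) (ˈge.ma).
Foot heads: 2, 3, 5, 7, 8.
Primary stress on the leftmost head = syllable 2.
Primary stress: syllable 2 → ni.ˈfli:.bu.ri.pu:t.rob.nu:s.ge.ma.

2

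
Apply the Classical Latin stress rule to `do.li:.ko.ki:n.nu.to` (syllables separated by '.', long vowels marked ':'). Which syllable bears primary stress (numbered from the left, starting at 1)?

4

Classical Latin: stress the penult if heavy (long vowel or closed), else the antepenult.
Weights: 4 ki:n H, 5 nu L, 6 to L.
The penult (syllable 5, nu) is light, so stress falls on the antepenult (syllable 4, ki:n).
Stress on syllable 4: do.li:.ko.ˈki:n.nu.to.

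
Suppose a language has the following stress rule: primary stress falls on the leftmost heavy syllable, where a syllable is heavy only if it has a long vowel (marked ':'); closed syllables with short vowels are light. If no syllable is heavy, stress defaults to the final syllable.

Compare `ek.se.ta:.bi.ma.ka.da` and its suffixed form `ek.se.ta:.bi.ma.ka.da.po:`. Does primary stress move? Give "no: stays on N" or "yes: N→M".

no: stays on 3

Base `ek.se.ta:.bi.ma.ka.da` (7 syllables):
  Weights: 1 ek L, 2 se L, 3 ta: H, 4 bi L, 5 ma L, 6 ka L, 7 da L.
  Heavy syllables in the domain: 3. The leftmost is syllable 3 (ta:).
  → primary stress on syllable 3.
Suffixed `ek.se.ta:.bi.ma.ka.da.po:` (8 syllables):
  Weights: 1 ek L, 2 se L, 3 ta: H, 4 bi L, 5 ma L, 6 ka L, 7 da L, 8 po: H.
  Heavy syllables in the domain: 3, 8. The leftmost is syllable 3 (ta:).
  → primary stress on syllable 3.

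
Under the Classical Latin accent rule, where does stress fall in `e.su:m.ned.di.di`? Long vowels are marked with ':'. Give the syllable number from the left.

Classical Latin: stress the penult if heavy (long vowel or closed), else the antepenult.
Weights: 3 ned H, 4 di L, 5 di L.
The penult (syllable 4, di) is light, so stress falls on the antepenult (syllable 3, ned).
Stress on syllable 3: e.su:m.ˈned.di.di.

3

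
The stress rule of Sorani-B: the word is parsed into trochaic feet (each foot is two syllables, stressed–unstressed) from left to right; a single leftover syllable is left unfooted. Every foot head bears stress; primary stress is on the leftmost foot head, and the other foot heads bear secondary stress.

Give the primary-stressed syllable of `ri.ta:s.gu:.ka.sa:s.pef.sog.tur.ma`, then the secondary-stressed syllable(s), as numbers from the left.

primary 1, secondary 3, 5, 7

Parse left to right into trochaic (ˈσσ) feet: (ˈri.ta:s) (ˈgu:.ka) (ˈsa:s.pef) (ˈsog.tur) ma. Syllable 9 is left unfooted.
Foot heads (stressed positions): 1, 3, 5, 7.
End Rule Leftmost: primary stress on the leftmost head = syllable 1.
Secondary stress on 3, 5, 7: ˈri.ta:s.ˌgu:.ka.ˌsa:s.pef.ˌsog.tur.ma.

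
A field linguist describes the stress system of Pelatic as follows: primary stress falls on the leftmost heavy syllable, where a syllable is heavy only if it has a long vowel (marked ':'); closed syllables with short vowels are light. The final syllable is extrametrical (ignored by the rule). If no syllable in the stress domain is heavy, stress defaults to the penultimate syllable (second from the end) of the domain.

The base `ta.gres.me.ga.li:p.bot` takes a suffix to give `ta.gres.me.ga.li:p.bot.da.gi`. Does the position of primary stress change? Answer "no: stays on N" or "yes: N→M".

no: stays on 5

Base `ta.gres.me.ga.li:p.bot` (6 syllables):
  The final syllable (6, bot) is extrametrical; the stress domain is syllables 1–5.
  Weights: 1 ta L, 2 gres L, 3 me L, 4 ga L, 5 li:p H.
  Heavy syllables in the domain: 5. The leftmost is syllable 5 (li:p).
  → primary stress on syllable 5.
Suffixed `ta.gres.me.ga.li:p.bot.da.gi` (8 syllables):
  The final syllable (8, gi) is extrametrical; the stress domain is syllables 1–7.
  Weights: 1 ta L, 2 gres L, 3 me L, 4 ga L, 5 li:p H, 6 bot L, 7 da L.
  Heavy syllables in the domain: 5. The leftmost is syllable 5 (li:p).
  → primary stress on syllable 5.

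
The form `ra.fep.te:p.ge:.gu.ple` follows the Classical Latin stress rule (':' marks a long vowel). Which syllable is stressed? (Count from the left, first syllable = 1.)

Classical Latin: stress the penult if heavy (long vowel or closed), else the antepenult.
Weights: 4 ge: H, 5 gu L, 6 ple L.
The penult (syllable 5, gu) is light, so stress falls on the antepenult (syllable 4, ge:).
Stress on syllable 4: ra.fep.te:p.ˈge:.gu.ple.

4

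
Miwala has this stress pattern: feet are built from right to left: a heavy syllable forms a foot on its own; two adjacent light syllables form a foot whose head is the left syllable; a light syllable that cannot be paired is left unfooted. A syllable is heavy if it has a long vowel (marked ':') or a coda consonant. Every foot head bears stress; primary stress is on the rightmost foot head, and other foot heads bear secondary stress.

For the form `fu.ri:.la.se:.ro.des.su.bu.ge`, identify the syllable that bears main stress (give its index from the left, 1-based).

8

Weights: 1 fu L, 2 ri: H, 3 la L, 4 se: H, 5 ro L, 6 des H, 7 su L, 8 bu L, 9 ge L.
Parse right to left (heavy = foot alone; LL = one foot; stranded L unfooted): fu (ˈri:) la (ˈse:) ro (ˈdes) su (ˈbu.ge).
Foot heads: 2, 4, 6, 8.
Primary stress on the rightmost head = syllable 8.
Primary stress: syllable 8 → fu.ri:.la.se:.ro.des.su.ˈbu.ge.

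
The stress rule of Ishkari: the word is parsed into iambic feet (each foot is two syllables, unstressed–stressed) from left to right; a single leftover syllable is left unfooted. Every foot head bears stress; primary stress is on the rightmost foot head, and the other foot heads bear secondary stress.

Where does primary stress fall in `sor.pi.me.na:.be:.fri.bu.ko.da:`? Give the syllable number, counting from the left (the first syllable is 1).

Parse left to right into iambic (σˈσ) feet: (sor.ˈpi) (me.ˈna:) (be:.ˈfri) (bu.ˈko) da:. Syllable 9 is left unfooted.
Foot heads (stressed positions): 2, 4, 6, 8.
End Rule Rightmost: primary stress on the rightmost head = syllable 8.
Primary stress: syllable 8 → sor.pi.me.na:.be:.fri.bu.ˈko.da:.

8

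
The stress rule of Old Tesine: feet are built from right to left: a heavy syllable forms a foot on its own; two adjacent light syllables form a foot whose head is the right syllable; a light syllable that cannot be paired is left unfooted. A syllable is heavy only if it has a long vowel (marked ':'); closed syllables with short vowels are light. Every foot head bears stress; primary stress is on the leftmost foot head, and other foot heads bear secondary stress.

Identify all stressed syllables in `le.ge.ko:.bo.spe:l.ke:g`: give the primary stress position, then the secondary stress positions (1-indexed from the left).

primary 2, secondary 3, 5, 6

Weights: 1 le L, 2 ge L, 3 ko: H, 4 bo L, 5 spe:l H, 6 ke:g H.
Parse right to left (heavy = foot alone; LL = one foot; stranded L unfooted): (le.ˈge) (ˈko:) bo (ˈspe:l) (ˈke:g).
Foot heads: 2, 3, 5, 6.
Primary stress on the leftmost head = syllable 2.
Secondary stress on 3, 5, 6: le.ˈge.ˌko:.bo.ˌspe:l.ˌke:g.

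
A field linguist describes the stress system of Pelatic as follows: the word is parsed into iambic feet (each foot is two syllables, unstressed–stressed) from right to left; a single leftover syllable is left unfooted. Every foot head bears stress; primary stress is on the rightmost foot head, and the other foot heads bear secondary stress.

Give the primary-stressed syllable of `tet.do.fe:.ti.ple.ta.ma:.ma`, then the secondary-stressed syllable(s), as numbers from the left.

Parse right to left into iambic (σˈσ) feet: (tet.ˈdo) (fe:.ˈti) (ple.ˈta) (ma:.ˈma).
Foot heads (stressed positions): 2, 4, 6, 8.
End Rule Rightmost: primary stress on the rightmost head = syllable 8.
Secondary stress on 2, 4, 6: tet.ˌdo.fe:.ˌti.ple.ˌta.ma:.ˈma.

primary 8, secondary 2, 4, 6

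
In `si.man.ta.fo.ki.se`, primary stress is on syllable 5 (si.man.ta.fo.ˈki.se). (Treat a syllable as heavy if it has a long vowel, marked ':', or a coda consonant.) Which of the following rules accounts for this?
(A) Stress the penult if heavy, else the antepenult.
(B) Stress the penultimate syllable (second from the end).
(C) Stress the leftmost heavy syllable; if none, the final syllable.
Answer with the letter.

B

Rule A → syllable 4 (observed: 5).
Rule B → syllable 5 ✓.
Rule C → syllable 2 (observed: 5).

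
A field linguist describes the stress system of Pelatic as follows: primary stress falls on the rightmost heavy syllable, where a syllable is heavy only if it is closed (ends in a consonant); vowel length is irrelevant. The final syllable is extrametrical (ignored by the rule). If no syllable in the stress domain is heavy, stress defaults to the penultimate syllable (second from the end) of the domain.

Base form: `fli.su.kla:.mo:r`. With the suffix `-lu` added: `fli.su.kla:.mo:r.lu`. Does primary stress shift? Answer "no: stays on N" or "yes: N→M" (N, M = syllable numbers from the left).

yes: 2→4

Base `fli.su.kla:.mo:r` (4 syllables):
  The final syllable (4, mo:r) is extrametrical; the stress domain is syllables 1–3.
  Weights: 1 fli L, 2 su L, 3 kla: L.
  No heavy syllable in the domain; default to the penultimate syllable (second from the end) of the domain = syllable 2.
  → primary stress on syllable 2.
Suffixed `fli.su.kla:.mo:r.lu` (5 syllables):
  The final syllable (5, lu) is extrametrical; the stress domain is syllables 1–4.
  Weights: 1 fli L, 2 su L, 3 kla: L, 4 mo:r H.
  Heavy syllables in the domain: 4. The rightmost is syllable 4 (mo:r).
  → primary stress on syllable 4.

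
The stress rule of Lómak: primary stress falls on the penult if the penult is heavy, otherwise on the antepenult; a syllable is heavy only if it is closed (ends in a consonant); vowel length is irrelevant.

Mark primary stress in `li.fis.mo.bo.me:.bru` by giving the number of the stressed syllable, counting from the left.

4

Weights: 4 bo L, 5 me: L, 6 bru L.
The penult (syllable 5, me:) is light, so stress falls on the antepenult (syllable 4, bo).
Primary stress: syllable 4 → li.fis.mo.ˈbo.me:.bru.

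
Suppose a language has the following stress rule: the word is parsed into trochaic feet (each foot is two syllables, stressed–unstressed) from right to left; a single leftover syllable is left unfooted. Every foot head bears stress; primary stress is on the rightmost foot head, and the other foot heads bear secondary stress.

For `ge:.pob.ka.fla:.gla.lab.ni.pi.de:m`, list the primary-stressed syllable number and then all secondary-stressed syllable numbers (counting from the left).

Parse right to left into trochaic (ˈσσ) feet: ge: (ˈpob.ka) (ˈfla:.gla) (ˈlab.ni) (ˈpi.de:m). Syllable 1 is left unfooted.
Foot heads (stressed positions): 2, 4, 6, 8.
End Rule Rightmost: primary stress on the rightmost head = syllable 8.
Secondary stress on 2, 4, 6: ge:.ˌpob.ka.ˌfla:.gla.ˌlab.ni.ˈpi.de:m.

primary 8, secondary 2, 4, 6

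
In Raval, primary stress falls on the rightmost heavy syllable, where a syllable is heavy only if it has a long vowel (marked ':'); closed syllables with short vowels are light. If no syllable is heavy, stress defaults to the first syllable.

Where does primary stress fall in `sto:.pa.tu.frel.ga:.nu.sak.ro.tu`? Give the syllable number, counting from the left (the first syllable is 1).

Weights: 1 sto: H, 2 pa L, 3 tu L, 4 frel L, 5 ga: H, 6 nu L, 7 sak L, 8 ro L, 9 tu L.
Heavy syllables in the domain: 1, 5. The rightmost is syllable 5 (ga:).
Primary stress: syllable 5 → sto:.pa.tu.frel.ˈga:.nu.sak.ro.tu.

5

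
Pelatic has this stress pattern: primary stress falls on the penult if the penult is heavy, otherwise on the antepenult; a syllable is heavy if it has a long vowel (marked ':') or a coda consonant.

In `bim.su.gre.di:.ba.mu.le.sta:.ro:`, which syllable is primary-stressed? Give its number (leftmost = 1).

Weights: 7 le L, 8 sta: H, 9 ro: H.
The penult (syllable 8, sta:) is heavy, so it takes stress.
Primary stress: syllable 8 → bim.su.gre.di:.ba.mu.le.ˈsta:.ro:.

8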